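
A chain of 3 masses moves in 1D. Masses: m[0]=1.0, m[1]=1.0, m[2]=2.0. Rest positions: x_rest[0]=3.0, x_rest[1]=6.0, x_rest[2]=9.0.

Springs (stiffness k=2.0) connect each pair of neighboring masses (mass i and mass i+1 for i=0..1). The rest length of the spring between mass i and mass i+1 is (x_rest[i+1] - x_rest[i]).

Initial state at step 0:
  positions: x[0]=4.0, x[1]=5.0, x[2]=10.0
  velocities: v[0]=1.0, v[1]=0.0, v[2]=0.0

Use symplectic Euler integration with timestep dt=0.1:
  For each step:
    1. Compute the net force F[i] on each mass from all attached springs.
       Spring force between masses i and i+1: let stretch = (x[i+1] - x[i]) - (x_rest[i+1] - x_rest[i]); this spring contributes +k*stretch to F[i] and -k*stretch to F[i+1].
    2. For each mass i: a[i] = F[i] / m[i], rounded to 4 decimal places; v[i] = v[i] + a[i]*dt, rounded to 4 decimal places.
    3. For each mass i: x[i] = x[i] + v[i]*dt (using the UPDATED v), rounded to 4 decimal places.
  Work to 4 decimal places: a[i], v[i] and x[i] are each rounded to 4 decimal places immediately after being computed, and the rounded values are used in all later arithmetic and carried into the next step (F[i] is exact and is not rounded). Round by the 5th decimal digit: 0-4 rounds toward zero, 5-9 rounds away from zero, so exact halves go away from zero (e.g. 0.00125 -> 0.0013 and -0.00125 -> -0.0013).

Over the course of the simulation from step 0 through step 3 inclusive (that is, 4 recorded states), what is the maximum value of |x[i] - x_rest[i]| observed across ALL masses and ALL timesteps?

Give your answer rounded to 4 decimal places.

Answer: 1.0804

Derivation:
Step 0: x=[4.0000 5.0000 10.0000] v=[1.0000 0.0000 0.0000]
Step 1: x=[4.0600 5.0800 9.9800] v=[0.6000 0.8000 -0.2000]
Step 2: x=[4.0804 5.2376 9.9410] v=[0.2040 1.5760 -0.3900]
Step 3: x=[4.0639 5.4661 9.8850] v=[-0.1646 2.2852 -0.5603]
Max displacement = 1.0804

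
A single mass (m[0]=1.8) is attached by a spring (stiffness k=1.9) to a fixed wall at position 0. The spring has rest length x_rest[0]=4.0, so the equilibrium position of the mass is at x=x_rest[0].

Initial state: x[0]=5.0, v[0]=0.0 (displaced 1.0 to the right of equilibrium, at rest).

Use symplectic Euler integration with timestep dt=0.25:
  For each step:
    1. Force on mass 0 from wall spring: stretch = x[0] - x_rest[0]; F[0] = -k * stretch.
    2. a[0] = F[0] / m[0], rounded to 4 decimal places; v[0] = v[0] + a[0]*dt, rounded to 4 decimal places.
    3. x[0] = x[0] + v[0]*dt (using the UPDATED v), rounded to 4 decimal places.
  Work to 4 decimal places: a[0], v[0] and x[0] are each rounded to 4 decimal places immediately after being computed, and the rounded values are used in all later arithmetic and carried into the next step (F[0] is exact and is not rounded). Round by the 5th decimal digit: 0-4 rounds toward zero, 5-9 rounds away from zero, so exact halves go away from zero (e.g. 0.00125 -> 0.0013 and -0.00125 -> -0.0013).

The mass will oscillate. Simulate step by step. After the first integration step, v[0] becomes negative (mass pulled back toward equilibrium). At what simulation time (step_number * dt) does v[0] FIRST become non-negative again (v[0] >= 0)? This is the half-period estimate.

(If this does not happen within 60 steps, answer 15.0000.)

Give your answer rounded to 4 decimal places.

Step 0: x=[5.0000] v=[0.0000]
Step 1: x=[4.9340] v=[-0.2639]
Step 2: x=[4.8064] v=[-0.5104]
Step 3: x=[4.6256] v=[-0.7232]
Step 4: x=[4.4035] v=[-0.8883]
Step 5: x=[4.1548] v=[-0.9948]
Step 6: x=[3.8959] v=[-1.0357]
Step 7: x=[3.6439] v=[-1.0082]
Step 8: x=[3.4154] v=[-0.9142]
Step 9: x=[3.2254] v=[-0.7599]
Step 10: x=[3.0865] v=[-0.5555]
Step 11: x=[3.0079] v=[-0.3144]
Step 12: x=[2.9948] v=[-0.0526]
Step 13: x=[3.0480] v=[0.2127]
First v>=0 after going negative at step 13, time=3.2500

Answer: 3.2500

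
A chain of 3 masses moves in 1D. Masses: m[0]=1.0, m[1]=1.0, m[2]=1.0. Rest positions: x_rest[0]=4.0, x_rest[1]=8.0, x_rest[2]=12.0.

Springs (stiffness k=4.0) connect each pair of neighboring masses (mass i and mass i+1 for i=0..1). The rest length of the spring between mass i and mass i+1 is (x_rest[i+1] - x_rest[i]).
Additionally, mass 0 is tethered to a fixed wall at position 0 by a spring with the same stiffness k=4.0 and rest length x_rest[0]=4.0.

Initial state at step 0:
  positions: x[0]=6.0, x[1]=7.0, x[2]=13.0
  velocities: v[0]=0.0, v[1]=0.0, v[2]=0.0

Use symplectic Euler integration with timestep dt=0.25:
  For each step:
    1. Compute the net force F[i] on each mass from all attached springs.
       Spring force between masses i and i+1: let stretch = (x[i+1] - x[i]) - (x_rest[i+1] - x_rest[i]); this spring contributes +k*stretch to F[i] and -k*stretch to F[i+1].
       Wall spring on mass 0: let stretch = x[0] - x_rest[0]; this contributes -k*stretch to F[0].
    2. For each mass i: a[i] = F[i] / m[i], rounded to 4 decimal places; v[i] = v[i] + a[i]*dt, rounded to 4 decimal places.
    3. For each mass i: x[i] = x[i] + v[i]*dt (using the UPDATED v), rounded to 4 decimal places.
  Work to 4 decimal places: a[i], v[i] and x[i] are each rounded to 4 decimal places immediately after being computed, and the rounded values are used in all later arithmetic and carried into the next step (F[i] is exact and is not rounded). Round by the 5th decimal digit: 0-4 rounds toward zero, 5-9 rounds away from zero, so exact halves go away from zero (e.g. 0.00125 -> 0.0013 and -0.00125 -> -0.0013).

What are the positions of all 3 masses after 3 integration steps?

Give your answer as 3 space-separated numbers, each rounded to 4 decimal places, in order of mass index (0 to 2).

Step 0: x=[6.0000 7.0000 13.0000] v=[0.0000 0.0000 0.0000]
Step 1: x=[4.7500 8.2500 12.5000] v=[-5.0000 5.0000 -2.0000]
Step 2: x=[3.1875 9.6875 11.9375] v=[-6.2500 5.7500 -2.2500]
Step 3: x=[2.4531 10.0625 11.8125] v=[-2.9375 1.5000 -0.5000]

Answer: 2.4531 10.0625 11.8125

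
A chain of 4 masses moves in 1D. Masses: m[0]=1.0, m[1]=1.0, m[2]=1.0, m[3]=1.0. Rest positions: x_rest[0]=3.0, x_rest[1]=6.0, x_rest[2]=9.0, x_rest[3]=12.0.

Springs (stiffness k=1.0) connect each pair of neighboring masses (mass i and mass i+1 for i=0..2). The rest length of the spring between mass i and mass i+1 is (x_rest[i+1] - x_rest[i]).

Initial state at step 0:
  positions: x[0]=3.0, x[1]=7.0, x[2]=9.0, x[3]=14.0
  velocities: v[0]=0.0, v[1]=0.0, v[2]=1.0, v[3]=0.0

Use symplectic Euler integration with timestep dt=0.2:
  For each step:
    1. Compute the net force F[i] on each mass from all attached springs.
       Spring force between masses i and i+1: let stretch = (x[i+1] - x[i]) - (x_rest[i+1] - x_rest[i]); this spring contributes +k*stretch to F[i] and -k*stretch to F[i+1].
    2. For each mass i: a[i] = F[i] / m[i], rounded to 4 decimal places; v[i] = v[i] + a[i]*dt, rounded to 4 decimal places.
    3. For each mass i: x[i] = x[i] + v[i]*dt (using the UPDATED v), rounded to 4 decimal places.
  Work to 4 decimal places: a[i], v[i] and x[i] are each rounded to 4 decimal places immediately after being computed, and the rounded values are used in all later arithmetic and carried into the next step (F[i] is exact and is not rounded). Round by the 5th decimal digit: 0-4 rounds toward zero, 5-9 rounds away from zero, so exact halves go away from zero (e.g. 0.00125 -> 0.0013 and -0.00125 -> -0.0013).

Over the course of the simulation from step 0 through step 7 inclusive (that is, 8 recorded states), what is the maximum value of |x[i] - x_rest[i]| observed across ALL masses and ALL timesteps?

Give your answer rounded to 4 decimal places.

Step 0: x=[3.0000 7.0000 9.0000 14.0000] v=[0.0000 0.0000 1.0000 0.0000]
Step 1: x=[3.0400 6.9200 9.3200 13.9200] v=[0.2000 -0.4000 1.6000 -0.4000]
Step 2: x=[3.1152 6.7808 9.7280 13.7760] v=[0.3760 -0.6960 2.0400 -0.7200]
Step 3: x=[3.2170 6.6129 10.1800 13.5901] v=[0.5091 -0.8397 2.2602 -0.9296]
Step 4: x=[3.3347 6.4518 10.6258 13.3878] v=[0.5883 -0.8055 2.2288 -1.0116]
Step 5: x=[3.4570 6.3330 11.0151 13.1950] v=[0.6117 -0.5941 1.9464 -0.9640]
Step 6: x=[3.5744 6.2864 11.3043 13.0350] v=[0.5869 -0.2329 1.4460 -0.8000]
Step 7: x=[3.6803 6.3321 11.4620 12.9258] v=[0.5293 0.2283 0.7886 -0.5461]
Max displacement = 2.4620

Answer: 2.4620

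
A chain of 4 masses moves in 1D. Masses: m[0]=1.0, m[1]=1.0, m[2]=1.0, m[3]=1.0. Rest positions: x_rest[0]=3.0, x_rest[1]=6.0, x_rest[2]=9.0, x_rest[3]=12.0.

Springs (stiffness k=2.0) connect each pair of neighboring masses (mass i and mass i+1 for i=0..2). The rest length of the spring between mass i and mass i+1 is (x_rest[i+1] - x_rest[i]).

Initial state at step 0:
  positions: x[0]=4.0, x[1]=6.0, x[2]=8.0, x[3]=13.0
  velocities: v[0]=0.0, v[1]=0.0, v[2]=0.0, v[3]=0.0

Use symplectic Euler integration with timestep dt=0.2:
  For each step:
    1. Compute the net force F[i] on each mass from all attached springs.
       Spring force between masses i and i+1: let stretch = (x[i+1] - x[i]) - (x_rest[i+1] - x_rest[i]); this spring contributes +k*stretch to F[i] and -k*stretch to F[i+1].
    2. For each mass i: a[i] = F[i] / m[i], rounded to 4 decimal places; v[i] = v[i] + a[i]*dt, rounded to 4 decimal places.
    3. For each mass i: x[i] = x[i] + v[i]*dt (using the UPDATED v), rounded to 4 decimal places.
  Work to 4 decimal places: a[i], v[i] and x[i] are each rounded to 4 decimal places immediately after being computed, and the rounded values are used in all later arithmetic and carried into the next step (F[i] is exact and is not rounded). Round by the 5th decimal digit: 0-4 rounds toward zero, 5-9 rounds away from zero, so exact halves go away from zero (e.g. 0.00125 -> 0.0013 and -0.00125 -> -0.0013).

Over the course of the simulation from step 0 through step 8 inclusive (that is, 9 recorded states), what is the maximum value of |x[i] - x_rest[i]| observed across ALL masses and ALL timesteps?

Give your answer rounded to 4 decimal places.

Answer: 1.3240

Derivation:
Step 0: x=[4.0000 6.0000 8.0000 13.0000] v=[0.0000 0.0000 0.0000 0.0000]
Step 1: x=[3.9200 6.0000 8.2400 12.8400] v=[-0.4000 0.0000 1.2000 -0.8000]
Step 2: x=[3.7664 6.0128 8.6688 12.5520] v=[-0.7680 0.0640 2.1440 -1.4400]
Step 3: x=[3.5525 6.0584 9.1958 12.1933] v=[-1.0694 0.2278 2.6349 -1.7933]
Step 4: x=[3.2991 6.1545 9.7116 11.8348] v=[-1.2670 0.4804 2.5789 -1.7923]
Step 5: x=[3.0341 6.3067 10.1127 11.5465] v=[-1.3248 0.7611 2.0053 -1.4416]
Step 6: x=[2.7909 6.5016 10.3240 11.3835] v=[-1.2158 0.9745 1.0564 -0.8151]
Step 7: x=[2.6046 6.7054 10.3142 11.3757] v=[-0.9315 1.0192 -0.0488 -0.0389]
Step 8: x=[2.5064 6.8699 10.1007 11.5230] v=[-0.4912 0.8224 -1.0677 0.7365]
Max displacement = 1.3240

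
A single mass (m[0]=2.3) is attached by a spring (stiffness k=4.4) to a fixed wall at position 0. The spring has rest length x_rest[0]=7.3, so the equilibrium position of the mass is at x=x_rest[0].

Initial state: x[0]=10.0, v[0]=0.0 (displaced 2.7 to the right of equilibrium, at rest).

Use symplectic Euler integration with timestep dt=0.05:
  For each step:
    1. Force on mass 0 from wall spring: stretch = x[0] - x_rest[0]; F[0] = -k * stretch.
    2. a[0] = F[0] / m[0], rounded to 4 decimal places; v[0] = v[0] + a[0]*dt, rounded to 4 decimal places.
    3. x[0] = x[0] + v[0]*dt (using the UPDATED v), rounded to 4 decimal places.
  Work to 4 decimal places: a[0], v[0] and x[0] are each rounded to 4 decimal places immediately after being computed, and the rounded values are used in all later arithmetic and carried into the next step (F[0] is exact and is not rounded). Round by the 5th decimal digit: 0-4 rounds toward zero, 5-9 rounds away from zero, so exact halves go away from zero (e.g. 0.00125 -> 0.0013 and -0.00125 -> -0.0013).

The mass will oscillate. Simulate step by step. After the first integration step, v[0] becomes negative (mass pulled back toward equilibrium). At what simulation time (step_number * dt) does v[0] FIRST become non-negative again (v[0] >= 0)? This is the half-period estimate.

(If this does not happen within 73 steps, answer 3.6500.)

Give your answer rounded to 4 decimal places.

Answer: 2.3000

Derivation:
Step 0: x=[10.0000] v=[0.0000]
Step 1: x=[9.9871] v=[-0.2583]
Step 2: x=[9.9613] v=[-0.5153]
Step 3: x=[9.9228] v=[-0.7699]
Step 4: x=[9.8718] v=[-1.0208]
Step 5: x=[9.8085] v=[-1.2668]
Step 6: x=[9.7332] v=[-1.5067]
Step 7: x=[9.6462] v=[-1.7394]
Step 8: x=[9.5480] v=[-1.9638]
Step 9: x=[9.4391] v=[-2.1788]
Step 10: x=[9.3199] v=[-2.3834]
Step 11: x=[9.1911] v=[-2.5766]
Step 12: x=[9.0532] v=[-2.7575]
Step 13: x=[8.9069] v=[-2.9252]
Step 14: x=[8.7530] v=[-3.0789]
Step 15: x=[8.5921] v=[-3.2179]
Step 16: x=[8.4250] v=[-3.3415]
Step 17: x=[8.2525] v=[-3.4491]
Step 18: x=[8.0755] v=[-3.5402]
Step 19: x=[7.8948] v=[-3.6144]
Step 20: x=[7.7112] v=[-3.6713]
Step 21: x=[7.5257] v=[-3.7106]
Step 22: x=[7.3391] v=[-3.7322]
Step 23: x=[7.1523] v=[-3.7359]
Step 24: x=[6.9662] v=[-3.7218]
Step 25: x=[6.7817] v=[-3.6899]
Step 26: x=[6.5997] v=[-3.6403]
Step 27: x=[6.4210] v=[-3.5733]
Step 28: x=[6.2465] v=[-3.4892]
Step 29: x=[6.0771] v=[-3.3884]
Step 30: x=[5.9135] v=[-3.2714]
Step 31: x=[5.7566] v=[-3.1388]
Step 32: x=[5.6070] v=[-2.9912]
Step 33: x=[5.4655] v=[-2.8293]
Step 34: x=[5.3328] v=[-2.6538]
Step 35: x=[5.2095] v=[-2.4656]
Step 36: x=[5.0962] v=[-2.2656]
Step 37: x=[4.9935] v=[-2.0548]
Step 38: x=[4.9018] v=[-1.8342]
Step 39: x=[4.8216] v=[-1.6048]
Step 40: x=[4.7532] v=[-1.3677]
Step 41: x=[4.6970] v=[-1.1241]
Step 42: x=[4.6532] v=[-0.8751]
Step 43: x=[4.6221] v=[-0.6219]
Step 44: x=[4.6038] v=[-0.3658]
Step 45: x=[4.5984] v=[-0.1079]
Step 46: x=[4.6059] v=[0.1505]
First v>=0 after going negative at step 46, time=2.3000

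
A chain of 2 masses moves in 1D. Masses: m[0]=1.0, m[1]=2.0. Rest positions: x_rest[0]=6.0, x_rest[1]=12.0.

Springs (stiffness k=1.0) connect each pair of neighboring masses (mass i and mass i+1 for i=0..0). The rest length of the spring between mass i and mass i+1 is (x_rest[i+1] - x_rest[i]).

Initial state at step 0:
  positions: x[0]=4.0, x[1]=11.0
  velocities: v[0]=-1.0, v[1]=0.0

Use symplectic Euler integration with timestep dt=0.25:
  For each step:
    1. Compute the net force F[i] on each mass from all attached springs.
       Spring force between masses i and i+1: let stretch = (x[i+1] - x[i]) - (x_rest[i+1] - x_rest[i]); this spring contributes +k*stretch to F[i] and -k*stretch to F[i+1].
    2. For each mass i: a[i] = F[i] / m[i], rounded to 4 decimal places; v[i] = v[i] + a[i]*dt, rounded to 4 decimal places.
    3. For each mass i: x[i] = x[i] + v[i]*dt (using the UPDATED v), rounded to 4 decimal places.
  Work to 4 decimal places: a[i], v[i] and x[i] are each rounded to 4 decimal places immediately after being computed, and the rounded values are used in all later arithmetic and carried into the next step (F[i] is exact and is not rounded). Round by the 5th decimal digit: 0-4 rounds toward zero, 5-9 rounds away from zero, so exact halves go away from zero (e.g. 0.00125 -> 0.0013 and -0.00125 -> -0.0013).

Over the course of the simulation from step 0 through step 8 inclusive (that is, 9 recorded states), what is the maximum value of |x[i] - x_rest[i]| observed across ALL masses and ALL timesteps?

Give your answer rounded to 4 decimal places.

Answer: 2.3427

Derivation:
Step 0: x=[4.0000 11.0000] v=[-1.0000 0.0000]
Step 1: x=[3.8125 10.9688] v=[-0.7500 -0.1250]
Step 2: x=[3.6973 10.9014] v=[-0.4609 -0.2696]
Step 3: x=[3.6573 10.7964] v=[-0.1599 -0.4201]
Step 4: x=[3.6885 10.6558] v=[0.1249 -0.5625]
Step 5: x=[3.7802 10.4850] v=[0.3667 -0.6834]
Step 6: x=[3.9159 10.2921] v=[0.5429 -0.7715]
Step 7: x=[4.0752 10.0875] v=[0.6370 -0.8185]
Step 8: x=[4.2352 9.8825] v=[0.6401 -0.8201]
Max displacement = 2.3427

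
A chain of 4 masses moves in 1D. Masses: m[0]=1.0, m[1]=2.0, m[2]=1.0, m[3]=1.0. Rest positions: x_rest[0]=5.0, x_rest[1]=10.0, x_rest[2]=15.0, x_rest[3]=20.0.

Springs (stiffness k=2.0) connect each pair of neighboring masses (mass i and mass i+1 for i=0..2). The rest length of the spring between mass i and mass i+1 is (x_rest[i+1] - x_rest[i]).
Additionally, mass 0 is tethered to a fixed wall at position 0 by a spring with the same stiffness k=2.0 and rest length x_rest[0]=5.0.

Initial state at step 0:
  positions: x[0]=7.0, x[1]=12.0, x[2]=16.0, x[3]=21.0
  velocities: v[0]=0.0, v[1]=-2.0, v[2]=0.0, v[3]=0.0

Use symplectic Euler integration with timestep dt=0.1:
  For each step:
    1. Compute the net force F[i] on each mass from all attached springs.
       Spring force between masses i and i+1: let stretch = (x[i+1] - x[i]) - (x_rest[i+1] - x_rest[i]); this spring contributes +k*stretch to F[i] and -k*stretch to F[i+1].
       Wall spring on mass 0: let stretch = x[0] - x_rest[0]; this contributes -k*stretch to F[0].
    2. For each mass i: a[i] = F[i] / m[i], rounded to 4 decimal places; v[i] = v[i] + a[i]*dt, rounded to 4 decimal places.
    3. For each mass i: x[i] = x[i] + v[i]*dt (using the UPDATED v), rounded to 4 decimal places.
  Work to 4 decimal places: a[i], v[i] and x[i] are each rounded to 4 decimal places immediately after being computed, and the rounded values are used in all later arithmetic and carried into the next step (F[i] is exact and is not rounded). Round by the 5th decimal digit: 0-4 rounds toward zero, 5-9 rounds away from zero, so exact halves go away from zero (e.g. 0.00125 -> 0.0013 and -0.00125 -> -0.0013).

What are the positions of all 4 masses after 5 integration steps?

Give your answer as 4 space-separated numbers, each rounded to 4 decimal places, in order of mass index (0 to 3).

Step 0: x=[7.0000 12.0000 16.0000 21.0000] v=[0.0000 -2.0000 0.0000 0.0000]
Step 1: x=[6.9600 11.7900 16.0200 21.0000] v=[-0.4000 -2.1000 0.2000 0.0000]
Step 2: x=[6.8774 11.5740 16.0550 21.0004] v=[-0.8260 -2.1600 0.3500 0.0040]
Step 3: x=[6.7512 11.3558 16.0993 21.0019] v=[-1.2622 -2.1816 0.4429 0.0149]
Step 4: x=[6.5821 11.1390 16.1468 21.0053] v=[-1.6915 -2.1677 0.4747 0.0344]
Step 5: x=[6.3725 10.9267 16.1913 21.0116] v=[-2.0965 -2.1226 0.4448 0.0627]

Answer: 6.3725 10.9267 16.1913 21.0116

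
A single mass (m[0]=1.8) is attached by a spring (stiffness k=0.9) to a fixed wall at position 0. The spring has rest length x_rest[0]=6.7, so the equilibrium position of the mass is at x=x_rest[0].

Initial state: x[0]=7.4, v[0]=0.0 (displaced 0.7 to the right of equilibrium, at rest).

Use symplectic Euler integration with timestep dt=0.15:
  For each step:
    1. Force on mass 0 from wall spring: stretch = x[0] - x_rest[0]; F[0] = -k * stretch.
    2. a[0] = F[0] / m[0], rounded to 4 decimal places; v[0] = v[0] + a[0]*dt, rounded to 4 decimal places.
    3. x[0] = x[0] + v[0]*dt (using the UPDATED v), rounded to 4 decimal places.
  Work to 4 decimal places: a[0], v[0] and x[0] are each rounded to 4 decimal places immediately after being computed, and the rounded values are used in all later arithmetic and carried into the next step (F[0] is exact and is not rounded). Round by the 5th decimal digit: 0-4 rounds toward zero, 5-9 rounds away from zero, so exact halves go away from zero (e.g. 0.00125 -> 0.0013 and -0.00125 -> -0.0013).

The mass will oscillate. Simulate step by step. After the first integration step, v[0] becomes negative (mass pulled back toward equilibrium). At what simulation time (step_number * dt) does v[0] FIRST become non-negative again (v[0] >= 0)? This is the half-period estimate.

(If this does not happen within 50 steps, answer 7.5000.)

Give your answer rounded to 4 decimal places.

Answer: 4.5000

Derivation:
Step 0: x=[7.4000] v=[0.0000]
Step 1: x=[7.3921] v=[-0.0525]
Step 2: x=[7.3764] v=[-0.1044]
Step 3: x=[7.3531] v=[-0.1551]
Step 4: x=[7.3225] v=[-0.2041]
Step 5: x=[7.2849] v=[-0.2508]
Step 6: x=[7.2407] v=[-0.2947]
Step 7: x=[7.1904] v=[-0.3353]
Step 8: x=[7.1346] v=[-0.3721]
Step 9: x=[7.0739] v=[-0.4047]
Step 10: x=[7.0090] v=[-0.4328]
Step 11: x=[6.9406] v=[-0.4560]
Step 12: x=[6.8695] v=[-0.4740]
Step 13: x=[6.7965] v=[-0.4867]
Step 14: x=[6.7224] v=[-0.4939]
Step 15: x=[6.6481] v=[-0.4956]
Step 16: x=[6.5743] v=[-0.4917]
Step 17: x=[6.5020] v=[-0.4823]
Step 18: x=[6.4319] v=[-0.4675]
Step 19: x=[6.3648] v=[-0.4474]
Step 20: x=[6.3015] v=[-0.4223]
Step 21: x=[6.2426] v=[-0.3924]
Step 22: x=[6.1889] v=[-0.3581]
Step 23: x=[6.1409] v=[-0.3198]
Step 24: x=[6.0992] v=[-0.2779]
Step 25: x=[6.0643] v=[-0.2328]
Step 26: x=[6.0365] v=[-0.1851]
Step 27: x=[6.0162] v=[-0.1353]
Step 28: x=[6.0036] v=[-0.0840]
Step 29: x=[5.9988] v=[-0.0318]
Step 30: x=[6.0019] v=[0.0208]
First v>=0 after going negative at step 30, time=4.5000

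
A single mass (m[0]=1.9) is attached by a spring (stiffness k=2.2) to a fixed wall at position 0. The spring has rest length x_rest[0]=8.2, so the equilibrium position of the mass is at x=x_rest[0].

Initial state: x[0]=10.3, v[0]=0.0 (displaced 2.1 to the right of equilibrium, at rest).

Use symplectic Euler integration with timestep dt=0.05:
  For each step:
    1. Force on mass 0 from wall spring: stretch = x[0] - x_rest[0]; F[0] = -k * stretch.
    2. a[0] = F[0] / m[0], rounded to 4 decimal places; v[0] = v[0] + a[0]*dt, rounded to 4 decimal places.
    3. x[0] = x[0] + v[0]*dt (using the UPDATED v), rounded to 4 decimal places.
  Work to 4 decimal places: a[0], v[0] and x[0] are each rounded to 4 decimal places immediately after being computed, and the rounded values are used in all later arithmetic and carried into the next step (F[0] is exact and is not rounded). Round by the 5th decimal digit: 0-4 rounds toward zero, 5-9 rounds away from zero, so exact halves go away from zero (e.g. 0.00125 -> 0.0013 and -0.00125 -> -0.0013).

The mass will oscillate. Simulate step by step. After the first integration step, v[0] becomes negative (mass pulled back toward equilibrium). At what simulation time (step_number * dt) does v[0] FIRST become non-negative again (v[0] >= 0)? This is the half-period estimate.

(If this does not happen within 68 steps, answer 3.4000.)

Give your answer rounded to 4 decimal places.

Answer: 2.9500

Derivation:
Step 0: x=[10.3000] v=[0.0000]
Step 1: x=[10.2939] v=[-0.1216]
Step 2: x=[10.2818] v=[-0.2428]
Step 3: x=[10.2636] v=[-0.3633]
Step 4: x=[10.2395] v=[-0.4828]
Step 5: x=[10.2095] v=[-0.6009]
Step 6: x=[10.1736] v=[-0.7172]
Step 7: x=[10.1320] v=[-0.8315]
Step 8: x=[10.0848] v=[-0.9434]
Step 9: x=[10.0322] v=[-1.0525]
Step 10: x=[9.9743] v=[-1.1586]
Step 11: x=[9.9112] v=[-1.2613]
Step 12: x=[9.8432] v=[-1.3604]
Step 13: x=[9.7704] v=[-1.4555]
Step 14: x=[9.6931] v=[-1.5464]
Step 15: x=[9.6115] v=[-1.6328]
Step 16: x=[9.5258] v=[-1.7145]
Step 17: x=[9.4362] v=[-1.7913]
Step 18: x=[9.3431] v=[-1.8629]
Step 19: x=[9.2466] v=[-1.9291]
Step 20: x=[9.1471] v=[-1.9897]
Step 21: x=[9.0449] v=[-2.0445]
Step 22: x=[8.9402] v=[-2.0934]
Step 23: x=[8.8334] v=[-2.1363]
Step 24: x=[8.7248] v=[-2.1730]
Step 25: x=[8.6146] v=[-2.2034]
Step 26: x=[8.5032] v=[-2.2274]
Step 27: x=[8.3910] v=[-2.2450]
Step 28: x=[8.2782] v=[-2.2561]
Step 29: x=[8.1652] v=[-2.2606]
Step 30: x=[8.0523] v=[-2.2586]
Step 31: x=[7.9398] v=[-2.2501]
Step 32: x=[7.8281] v=[-2.2350]
Step 33: x=[7.7174] v=[-2.2135]
Step 34: x=[7.6081] v=[-2.1856]
Step 35: x=[7.5005] v=[-2.1513]
Step 36: x=[7.3950] v=[-2.1108]
Step 37: x=[7.2918] v=[-2.0642]
Step 38: x=[7.1912] v=[-2.0116]
Step 39: x=[7.0935] v=[-1.9532]
Step 40: x=[6.9990] v=[-1.8891]
Step 41: x=[6.9080] v=[-1.8196]
Step 42: x=[6.8208] v=[-1.7448]
Step 43: x=[6.7376] v=[-1.6650]
Step 44: x=[6.6586] v=[-1.5803]
Step 45: x=[6.5840] v=[-1.4911]
Step 46: x=[6.5141] v=[-1.3975]
Step 47: x=[6.4491] v=[-1.2999]
Step 48: x=[6.3892] v=[-1.1985]
Step 49: x=[6.3345] v=[-1.0937]
Step 50: x=[6.2852] v=[-0.9857]
Step 51: x=[6.2415] v=[-0.8748]
Step 52: x=[6.2034] v=[-0.7614]
Step 53: x=[6.1711] v=[-0.6458]
Step 54: x=[6.1447] v=[-0.5283]
Step 55: x=[6.1242] v=[-0.4093]
Step 56: x=[6.1097] v=[-0.2891]
Step 57: x=[6.1013] v=[-0.1681]
Step 58: x=[6.0990] v=[-0.0466]
Step 59: x=[6.1028] v=[0.0750]
First v>=0 after going negative at step 59, time=2.9500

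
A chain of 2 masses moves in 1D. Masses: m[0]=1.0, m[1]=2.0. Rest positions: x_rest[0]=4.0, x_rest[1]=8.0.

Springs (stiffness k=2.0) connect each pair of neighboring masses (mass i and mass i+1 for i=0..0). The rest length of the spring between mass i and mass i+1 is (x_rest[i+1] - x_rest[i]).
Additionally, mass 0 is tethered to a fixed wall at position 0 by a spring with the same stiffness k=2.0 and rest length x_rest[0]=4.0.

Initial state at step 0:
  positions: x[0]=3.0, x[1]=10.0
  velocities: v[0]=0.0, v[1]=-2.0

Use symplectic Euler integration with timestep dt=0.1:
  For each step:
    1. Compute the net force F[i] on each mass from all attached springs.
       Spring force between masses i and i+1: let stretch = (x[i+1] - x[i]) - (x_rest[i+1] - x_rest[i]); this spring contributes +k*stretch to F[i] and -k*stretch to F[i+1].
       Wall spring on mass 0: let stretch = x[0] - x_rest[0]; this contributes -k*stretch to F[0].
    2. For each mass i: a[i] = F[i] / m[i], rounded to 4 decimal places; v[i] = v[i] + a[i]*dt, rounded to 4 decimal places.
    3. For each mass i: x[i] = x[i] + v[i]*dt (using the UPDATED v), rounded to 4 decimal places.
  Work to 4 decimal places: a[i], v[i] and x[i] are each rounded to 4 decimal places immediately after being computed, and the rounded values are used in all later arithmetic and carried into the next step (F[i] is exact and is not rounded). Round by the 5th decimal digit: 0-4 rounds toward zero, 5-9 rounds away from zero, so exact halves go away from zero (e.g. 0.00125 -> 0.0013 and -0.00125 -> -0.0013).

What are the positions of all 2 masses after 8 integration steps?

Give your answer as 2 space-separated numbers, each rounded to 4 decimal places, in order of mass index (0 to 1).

Answer: 4.8699 7.6831

Derivation:
Step 0: x=[3.0000 10.0000] v=[0.0000 -2.0000]
Step 1: x=[3.0800 9.7700] v=[0.8000 -2.3000]
Step 2: x=[3.2322 9.5131] v=[1.5220 -2.5690]
Step 3: x=[3.4454 9.2334] v=[2.1317 -2.7971]
Step 4: x=[3.7054 8.9358] v=[2.6002 -2.9759]
Step 5: x=[3.9959 8.6259] v=[2.9052 -3.0989]
Step 6: x=[4.2991 8.3097] v=[3.0320 -3.1619]
Step 7: x=[4.5965 7.9934] v=[2.9743 -3.1630]
Step 8: x=[4.8699 7.6831] v=[2.7344 -3.1027]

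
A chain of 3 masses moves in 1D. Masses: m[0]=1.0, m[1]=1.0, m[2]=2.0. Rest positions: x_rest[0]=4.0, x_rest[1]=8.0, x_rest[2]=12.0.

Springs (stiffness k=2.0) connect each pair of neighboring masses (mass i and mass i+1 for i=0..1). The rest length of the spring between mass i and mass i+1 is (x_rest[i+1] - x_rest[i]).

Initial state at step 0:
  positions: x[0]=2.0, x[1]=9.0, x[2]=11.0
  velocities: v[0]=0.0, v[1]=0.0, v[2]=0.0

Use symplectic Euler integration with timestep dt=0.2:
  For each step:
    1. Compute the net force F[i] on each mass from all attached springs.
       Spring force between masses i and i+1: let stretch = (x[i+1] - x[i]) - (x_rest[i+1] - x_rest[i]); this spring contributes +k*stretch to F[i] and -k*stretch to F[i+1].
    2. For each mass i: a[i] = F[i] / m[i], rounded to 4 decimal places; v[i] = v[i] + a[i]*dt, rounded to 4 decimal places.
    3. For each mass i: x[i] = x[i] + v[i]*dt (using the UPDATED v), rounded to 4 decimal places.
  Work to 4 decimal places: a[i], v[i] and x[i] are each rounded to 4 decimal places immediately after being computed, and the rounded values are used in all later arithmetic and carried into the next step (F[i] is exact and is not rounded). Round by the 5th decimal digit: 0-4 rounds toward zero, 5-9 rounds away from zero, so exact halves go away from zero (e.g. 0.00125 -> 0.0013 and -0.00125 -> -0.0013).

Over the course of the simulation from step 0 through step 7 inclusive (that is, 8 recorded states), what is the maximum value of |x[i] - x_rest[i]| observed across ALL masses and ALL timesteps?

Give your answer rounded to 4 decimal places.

Step 0: x=[2.0000 9.0000 11.0000] v=[0.0000 0.0000 0.0000]
Step 1: x=[2.2400 8.6000 11.0800] v=[1.2000 -2.0000 0.4000]
Step 2: x=[2.6688 7.8896 11.2208] v=[2.1440 -3.5520 0.7040]
Step 3: x=[3.1953 7.0280 11.3884] v=[2.6323 -4.3078 0.8378]
Step 4: x=[3.7084 6.2087 11.5415] v=[2.5654 -4.0967 0.7657]
Step 5: x=[4.1015 5.6160 11.6413] v=[1.9655 -2.9637 0.4991]
Step 6: x=[4.2958 5.3841 11.6601] v=[0.9713 -1.1594 0.0940]
Step 7: x=[4.2571 5.5672 11.5879] v=[-0.1934 0.9157 -0.3612]
Max displacement = 2.6159

Answer: 2.6159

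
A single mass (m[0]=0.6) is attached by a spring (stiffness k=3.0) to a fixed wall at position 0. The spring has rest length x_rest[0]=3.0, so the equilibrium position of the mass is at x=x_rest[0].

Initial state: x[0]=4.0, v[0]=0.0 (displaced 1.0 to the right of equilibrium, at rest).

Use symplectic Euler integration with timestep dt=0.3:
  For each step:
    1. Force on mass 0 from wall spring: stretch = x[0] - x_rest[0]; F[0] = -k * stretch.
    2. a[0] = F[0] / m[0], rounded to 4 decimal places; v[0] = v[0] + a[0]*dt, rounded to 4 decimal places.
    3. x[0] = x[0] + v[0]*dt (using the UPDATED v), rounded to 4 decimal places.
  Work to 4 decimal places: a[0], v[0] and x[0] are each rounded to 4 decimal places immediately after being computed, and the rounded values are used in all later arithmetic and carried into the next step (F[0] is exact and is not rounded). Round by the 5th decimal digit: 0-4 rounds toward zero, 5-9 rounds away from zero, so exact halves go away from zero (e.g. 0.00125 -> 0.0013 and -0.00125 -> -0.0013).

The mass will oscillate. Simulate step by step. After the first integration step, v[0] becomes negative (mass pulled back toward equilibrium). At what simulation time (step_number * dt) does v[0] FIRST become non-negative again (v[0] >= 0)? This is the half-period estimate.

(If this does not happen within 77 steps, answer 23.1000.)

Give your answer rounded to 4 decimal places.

Answer: 1.5000

Derivation:
Step 0: x=[4.0000] v=[0.0000]
Step 1: x=[3.5500] v=[-1.5000]
Step 2: x=[2.8525] v=[-2.3250]
Step 3: x=[2.2214] v=[-2.1038]
Step 4: x=[1.9406] v=[-0.9359]
Step 5: x=[2.1366] v=[0.6532]
First v>=0 after going negative at step 5, time=1.5000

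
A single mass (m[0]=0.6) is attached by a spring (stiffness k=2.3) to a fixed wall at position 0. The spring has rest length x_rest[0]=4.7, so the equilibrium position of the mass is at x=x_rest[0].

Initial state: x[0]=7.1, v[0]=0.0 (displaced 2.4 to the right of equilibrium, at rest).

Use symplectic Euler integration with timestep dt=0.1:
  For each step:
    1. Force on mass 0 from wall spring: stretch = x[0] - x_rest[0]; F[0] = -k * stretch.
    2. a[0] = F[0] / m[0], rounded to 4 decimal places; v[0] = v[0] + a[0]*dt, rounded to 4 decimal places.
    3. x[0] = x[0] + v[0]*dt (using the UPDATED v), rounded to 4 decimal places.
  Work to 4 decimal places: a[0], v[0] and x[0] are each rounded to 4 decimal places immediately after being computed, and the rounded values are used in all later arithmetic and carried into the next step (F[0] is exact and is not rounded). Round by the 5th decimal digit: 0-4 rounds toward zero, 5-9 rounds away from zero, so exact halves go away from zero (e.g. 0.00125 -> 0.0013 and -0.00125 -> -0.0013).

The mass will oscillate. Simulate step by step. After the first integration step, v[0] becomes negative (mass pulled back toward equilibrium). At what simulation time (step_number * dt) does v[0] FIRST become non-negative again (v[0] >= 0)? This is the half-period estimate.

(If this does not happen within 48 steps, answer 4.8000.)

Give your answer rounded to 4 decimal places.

Answer: 1.7000

Derivation:
Step 0: x=[7.1000] v=[0.0000]
Step 1: x=[7.0080] v=[-0.9200]
Step 2: x=[6.8275] v=[-1.8047]
Step 3: x=[6.5655] v=[-2.6202]
Step 4: x=[6.2320] v=[-3.3353]
Step 5: x=[5.8397] v=[-3.9226]
Step 6: x=[5.4038] v=[-4.3595]
Step 7: x=[4.9409] v=[-4.6293]
Step 8: x=[4.4687] v=[-4.7217]
Step 9: x=[4.0054] v=[-4.6330]
Step 10: x=[3.5687] v=[-4.3667]
Step 11: x=[3.1754] v=[-3.9330]
Step 12: x=[2.8405] v=[-3.3486]
Step 13: x=[2.5769] v=[-2.6358]
Step 14: x=[2.3947] v=[-1.8219]
Step 15: x=[2.3009] v=[-0.9382]
Step 16: x=[2.2991] v=[-0.0185]
Step 17: x=[2.3893] v=[0.9019]
First v>=0 after going negative at step 17, time=1.7000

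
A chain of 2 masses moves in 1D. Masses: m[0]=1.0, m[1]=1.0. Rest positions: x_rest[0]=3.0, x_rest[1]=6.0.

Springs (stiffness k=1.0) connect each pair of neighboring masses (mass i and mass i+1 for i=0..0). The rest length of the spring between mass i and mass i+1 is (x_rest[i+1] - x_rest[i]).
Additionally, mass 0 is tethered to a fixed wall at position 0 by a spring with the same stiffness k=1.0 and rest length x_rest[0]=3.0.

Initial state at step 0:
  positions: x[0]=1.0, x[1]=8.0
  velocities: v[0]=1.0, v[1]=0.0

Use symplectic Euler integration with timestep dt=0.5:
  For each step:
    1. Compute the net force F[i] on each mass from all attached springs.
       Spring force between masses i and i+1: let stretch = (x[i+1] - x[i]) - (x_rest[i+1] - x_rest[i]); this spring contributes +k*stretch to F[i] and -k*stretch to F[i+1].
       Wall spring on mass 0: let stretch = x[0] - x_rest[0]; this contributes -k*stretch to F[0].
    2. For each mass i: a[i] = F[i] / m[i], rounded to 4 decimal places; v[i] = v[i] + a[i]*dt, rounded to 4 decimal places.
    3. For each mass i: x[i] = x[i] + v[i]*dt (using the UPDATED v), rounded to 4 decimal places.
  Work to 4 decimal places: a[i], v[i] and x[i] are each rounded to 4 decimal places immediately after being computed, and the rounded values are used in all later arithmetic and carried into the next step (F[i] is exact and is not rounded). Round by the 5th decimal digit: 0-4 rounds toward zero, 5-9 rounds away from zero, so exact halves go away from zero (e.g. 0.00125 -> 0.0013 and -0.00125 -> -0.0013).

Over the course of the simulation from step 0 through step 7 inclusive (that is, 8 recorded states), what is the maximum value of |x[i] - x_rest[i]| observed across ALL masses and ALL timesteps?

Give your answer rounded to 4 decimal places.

Step 0: x=[1.0000 8.0000] v=[1.0000 0.0000]
Step 1: x=[3.0000 7.0000] v=[4.0000 -2.0000]
Step 2: x=[5.2500 5.7500] v=[4.5000 -2.5000]
Step 3: x=[6.3125 5.1250] v=[2.1250 -1.2500]
Step 4: x=[5.5000 5.5469] v=[-1.6250 0.8438]
Step 5: x=[3.3242 6.7071] v=[-4.3516 2.3204]
Step 6: x=[1.1631 7.7716] v=[-4.3223 2.1290]
Step 7: x=[0.3633 7.9340] v=[-1.5996 0.3248]
Max displacement = 3.3125

Answer: 3.3125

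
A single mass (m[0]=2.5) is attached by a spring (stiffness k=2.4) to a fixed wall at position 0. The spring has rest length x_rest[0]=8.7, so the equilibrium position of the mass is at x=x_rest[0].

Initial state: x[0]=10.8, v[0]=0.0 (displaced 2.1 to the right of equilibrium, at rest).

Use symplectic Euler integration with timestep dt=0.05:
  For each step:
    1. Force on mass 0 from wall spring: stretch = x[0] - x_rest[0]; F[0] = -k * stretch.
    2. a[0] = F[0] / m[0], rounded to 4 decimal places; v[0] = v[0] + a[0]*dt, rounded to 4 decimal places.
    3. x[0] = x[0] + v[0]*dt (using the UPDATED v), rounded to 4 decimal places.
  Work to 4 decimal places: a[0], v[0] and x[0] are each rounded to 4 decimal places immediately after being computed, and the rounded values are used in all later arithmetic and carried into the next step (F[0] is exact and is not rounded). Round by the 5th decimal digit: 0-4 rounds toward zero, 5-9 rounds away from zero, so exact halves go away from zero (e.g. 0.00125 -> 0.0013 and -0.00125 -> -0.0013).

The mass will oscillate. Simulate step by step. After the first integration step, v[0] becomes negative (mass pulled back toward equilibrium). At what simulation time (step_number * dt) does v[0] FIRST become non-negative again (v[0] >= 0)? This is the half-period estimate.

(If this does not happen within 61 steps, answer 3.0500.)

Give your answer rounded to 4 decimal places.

Answer: 3.0500

Derivation:
Step 0: x=[10.8000] v=[0.0000]
Step 1: x=[10.7950] v=[-0.1008]
Step 2: x=[10.7849] v=[-0.2014]
Step 3: x=[10.7698] v=[-0.3015]
Step 4: x=[10.7498] v=[-0.4009]
Step 5: x=[10.7248] v=[-0.4993]
Step 6: x=[10.6950] v=[-0.5965]
Step 7: x=[10.6604] v=[-0.6923]
Step 8: x=[10.6211] v=[-0.7864]
Step 9: x=[10.5772] v=[-0.8786]
Step 10: x=[10.5288] v=[-0.9687]
Step 11: x=[10.4760] v=[-1.0565]
Step 12: x=[10.4189] v=[-1.1418]
Step 13: x=[10.3577] v=[-1.2243]
Step 14: x=[10.2925] v=[-1.3039]
Step 15: x=[10.2235] v=[-1.3803]
Step 16: x=[10.1508] v=[-1.4534]
Step 17: x=[10.0747] v=[-1.5230]
Step 18: x=[9.9953] v=[-1.5890]
Step 19: x=[9.9127] v=[-1.6512]
Step 20: x=[9.8272] v=[-1.7094]
Step 21: x=[9.7390] v=[-1.7635]
Step 22: x=[9.6483] v=[-1.8134]
Step 23: x=[9.5554] v=[-1.8589]
Step 24: x=[9.4604] v=[-1.9000]
Step 25: x=[9.3636] v=[-1.9365]
Step 26: x=[9.2652] v=[-1.9684]
Step 27: x=[9.1654] v=[-1.9955]
Step 28: x=[9.0645] v=[-2.0178]
Step 29: x=[8.9627] v=[-2.0353]
Step 30: x=[8.8603] v=[-2.0479]
Step 31: x=[8.7575] v=[-2.0556]
Step 32: x=[8.6546] v=[-2.0584]
Step 33: x=[8.5518] v=[-2.0562]
Step 34: x=[8.4493] v=[-2.0491]
Step 35: x=[8.3474] v=[-2.0371]
Step 36: x=[8.2464] v=[-2.0202]
Step 37: x=[8.1465] v=[-1.9984]
Step 38: x=[8.0479] v=[-1.9718]
Step 39: x=[7.9509] v=[-1.9405]
Step 40: x=[7.8557] v=[-1.9045]
Step 41: x=[7.7625] v=[-1.8640]
Step 42: x=[7.6716] v=[-1.8190]
Step 43: x=[7.5831] v=[-1.7696]
Step 44: x=[7.4973] v=[-1.7160]
Step 45: x=[7.4144] v=[-1.6583]
Step 46: x=[7.3346] v=[-1.5966]
Step 47: x=[7.2580] v=[-1.5311]
Step 48: x=[7.1849] v=[-1.4619]
Step 49: x=[7.1154] v=[-1.3892]
Step 50: x=[7.0497] v=[-1.3131]
Step 51: x=[6.9880] v=[-1.2339]
Step 52: x=[6.9304] v=[-1.1517]
Step 53: x=[6.8771] v=[-1.0668]
Step 54: x=[6.8281] v=[-0.9793]
Step 55: x=[6.7836] v=[-0.8895]
Step 56: x=[6.7437] v=[-0.7975]
Step 57: x=[6.7085] v=[-0.7036]
Step 58: x=[6.6781] v=[-0.6080]
Step 59: x=[6.6526] v=[-0.5110]
Step 60: x=[6.6320] v=[-0.4127]
Step 61: x=[6.6163] v=[-0.3134]
v[0] did not become non-negative within 61 steps; using fallback time=3.0500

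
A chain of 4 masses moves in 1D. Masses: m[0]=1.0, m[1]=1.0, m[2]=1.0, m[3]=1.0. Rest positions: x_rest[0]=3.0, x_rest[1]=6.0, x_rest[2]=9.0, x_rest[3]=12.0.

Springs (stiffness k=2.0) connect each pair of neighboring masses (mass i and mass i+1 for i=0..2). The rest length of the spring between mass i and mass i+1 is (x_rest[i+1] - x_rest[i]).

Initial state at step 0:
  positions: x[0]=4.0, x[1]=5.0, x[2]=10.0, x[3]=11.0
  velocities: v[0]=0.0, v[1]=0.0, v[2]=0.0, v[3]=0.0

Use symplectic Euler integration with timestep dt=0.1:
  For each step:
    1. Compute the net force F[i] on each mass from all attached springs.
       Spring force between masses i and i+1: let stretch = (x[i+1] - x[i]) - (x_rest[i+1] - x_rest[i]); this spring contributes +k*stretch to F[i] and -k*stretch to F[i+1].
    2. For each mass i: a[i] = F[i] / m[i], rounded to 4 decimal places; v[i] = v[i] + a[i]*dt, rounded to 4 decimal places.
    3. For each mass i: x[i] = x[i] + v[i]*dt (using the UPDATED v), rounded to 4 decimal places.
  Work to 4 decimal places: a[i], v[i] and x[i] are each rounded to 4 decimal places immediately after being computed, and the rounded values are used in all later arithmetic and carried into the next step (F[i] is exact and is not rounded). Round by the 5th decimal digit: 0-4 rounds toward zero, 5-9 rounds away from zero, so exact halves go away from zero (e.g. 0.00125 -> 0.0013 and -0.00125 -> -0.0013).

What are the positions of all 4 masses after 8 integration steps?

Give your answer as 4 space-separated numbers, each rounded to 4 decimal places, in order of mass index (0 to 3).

Answer: 2.9952 6.8690 8.1311 12.0049

Derivation:
Step 0: x=[4.0000 5.0000 10.0000 11.0000] v=[0.0000 0.0000 0.0000 0.0000]
Step 1: x=[3.9600 5.0800 9.9200 11.0400] v=[-0.4000 0.8000 -0.8000 0.4000]
Step 2: x=[3.8824 5.2344 9.7656 11.1176] v=[-0.7760 1.5440 -1.5440 0.7760]
Step 3: x=[3.7718 5.4524 9.5476 11.2282] v=[-1.1056 2.1798 -2.1798 1.1056]
Step 4: x=[3.6349 5.7187 9.2813 11.3652] v=[-1.3695 2.6627 -2.6627 1.3695]
Step 5: x=[3.4796 6.0146 8.9855 11.5205] v=[-1.5527 2.9585 -2.9584 1.5527]
Step 6: x=[3.3150 6.3192 8.6809 11.6851] v=[-1.6457 3.0457 -3.0456 1.6457]
Step 7: x=[3.1505 6.6109 8.3892 11.8496] v=[-1.6449 2.9172 -2.9171 1.6449]
Step 8: x=[2.9952 6.8690 8.1311 12.0049] v=[-1.5528 2.5808 -2.5807 1.5528]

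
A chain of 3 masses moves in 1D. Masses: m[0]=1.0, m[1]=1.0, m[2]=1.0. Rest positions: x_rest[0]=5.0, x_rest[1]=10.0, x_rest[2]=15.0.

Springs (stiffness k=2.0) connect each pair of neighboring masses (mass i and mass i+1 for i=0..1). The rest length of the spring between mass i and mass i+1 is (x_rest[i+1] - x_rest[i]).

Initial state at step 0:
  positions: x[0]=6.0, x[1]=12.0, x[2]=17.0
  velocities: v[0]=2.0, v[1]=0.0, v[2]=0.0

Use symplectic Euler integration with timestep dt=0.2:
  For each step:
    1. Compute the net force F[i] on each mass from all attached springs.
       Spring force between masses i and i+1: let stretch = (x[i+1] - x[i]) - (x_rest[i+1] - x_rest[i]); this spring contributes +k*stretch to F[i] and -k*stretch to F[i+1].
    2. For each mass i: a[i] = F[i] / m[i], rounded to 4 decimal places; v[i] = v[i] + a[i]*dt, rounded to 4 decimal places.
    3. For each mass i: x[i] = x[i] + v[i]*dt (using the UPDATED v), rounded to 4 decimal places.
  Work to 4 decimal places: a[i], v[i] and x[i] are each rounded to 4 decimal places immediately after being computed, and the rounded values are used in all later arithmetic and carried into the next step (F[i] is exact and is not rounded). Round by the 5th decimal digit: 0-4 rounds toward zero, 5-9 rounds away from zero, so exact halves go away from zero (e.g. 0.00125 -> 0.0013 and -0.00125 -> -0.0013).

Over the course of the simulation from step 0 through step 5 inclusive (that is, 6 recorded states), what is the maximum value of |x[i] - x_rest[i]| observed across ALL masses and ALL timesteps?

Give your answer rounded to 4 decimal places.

Step 0: x=[6.0000 12.0000 17.0000] v=[2.0000 0.0000 0.0000]
Step 1: x=[6.4800 11.9200 17.0000] v=[2.4000 -0.4000 0.0000]
Step 2: x=[6.9952 11.8112 16.9936] v=[2.5760 -0.5440 -0.0320]
Step 3: x=[7.4957 11.7317 16.9726] v=[2.5024 -0.3974 -0.1050]
Step 4: x=[7.9351 11.7326 16.9323] v=[2.1968 0.0046 -0.2014]
Step 5: x=[8.2783 11.8457 16.8760] v=[1.7158 0.5655 -0.2813]
Max displacement = 3.2783

Answer: 3.2783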